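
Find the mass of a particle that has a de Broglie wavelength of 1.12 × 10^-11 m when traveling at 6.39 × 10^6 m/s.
9.26 × 10^-30 kg

From the de Broglie relation λ = h/(mv), we solve for m:

m = h/(λv)
m = (6.626 × 10^-34 J·s) / (1.12 × 10^-11 m × 6.39 × 10^6 m/s)
m = 9.26 × 10^-30 kg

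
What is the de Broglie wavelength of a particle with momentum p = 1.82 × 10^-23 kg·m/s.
3.64 × 10^-11 m

Using the de Broglie relation λ = h/p:

λ = h/p
λ = (6.626 × 10^-34 J·s) / (1.82 × 10^-23 kg·m/s)
λ = 3.64 × 10^-11 m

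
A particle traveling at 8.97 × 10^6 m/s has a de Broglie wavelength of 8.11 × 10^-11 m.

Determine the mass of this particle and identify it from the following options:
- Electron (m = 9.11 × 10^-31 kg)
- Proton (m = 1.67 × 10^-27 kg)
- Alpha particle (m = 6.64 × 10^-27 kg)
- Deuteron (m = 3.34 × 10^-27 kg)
The particle is an electron.

From λ = h/(mv), solve for mass:

m = h/(λv)
m = (6.626 × 10^-34 J·s) / (8.11 × 10^-11 m × 8.97 × 10^6 m/s)
m = 9.11 × 10^-31 kg

Comparing with the listed masses, this is closest to an electron.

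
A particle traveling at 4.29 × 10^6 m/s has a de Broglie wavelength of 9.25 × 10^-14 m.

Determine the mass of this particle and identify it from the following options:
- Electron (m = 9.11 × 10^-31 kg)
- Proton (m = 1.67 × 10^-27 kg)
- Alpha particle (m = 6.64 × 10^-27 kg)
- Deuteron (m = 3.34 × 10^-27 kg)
The particle is a proton.

From λ = h/(mv), solve for mass:

m = h/(λv)
m = (6.626 × 10^-34 J·s) / (9.25 × 10^-14 m × 4.29 × 10^6 m/s)
m = 1.67 × 10^-27 kg

Comparing with the listed masses, this is closest to a proton.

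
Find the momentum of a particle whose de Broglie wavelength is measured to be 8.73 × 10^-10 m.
7.59 × 10^-25 kg·m/s

From the de Broglie relation λ = h/p, we solve for p:

p = h/λ
p = (6.626 × 10^-34 J·s) / (8.73 × 10^-10 m)
p = 7.59 × 10^-25 kg·m/s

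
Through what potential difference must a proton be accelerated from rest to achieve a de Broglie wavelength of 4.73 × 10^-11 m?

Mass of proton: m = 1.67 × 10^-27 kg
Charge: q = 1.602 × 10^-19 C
3.67 × 10^-1 V

From λ = h/√(2mqV), we solve for V:

λ² = h²/(2mqV)
V = h²/(2mqλ²)
V = (6.626 × 10^-34 J·s)² / (2 × 1.67 × 10^-27 kg × 1.602 × 10^-19 C × (4.73 × 10^-11 m)²)
V = 3.67 × 10^-1 V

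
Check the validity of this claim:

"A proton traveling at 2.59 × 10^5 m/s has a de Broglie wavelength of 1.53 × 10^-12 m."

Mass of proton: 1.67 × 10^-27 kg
True

The claim is correct.

Using λ = h/(mv):
λ = (6.626 × 10^-34 J·s) / (1.67 × 10^-27 kg × 2.59 × 10^5 m/s)
λ = 1.53 × 10^-12 m

This matches the claimed value.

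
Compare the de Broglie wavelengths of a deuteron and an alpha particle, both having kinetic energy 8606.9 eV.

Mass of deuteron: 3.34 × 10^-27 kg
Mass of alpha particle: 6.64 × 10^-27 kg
The deuteron has the longer wavelength.

Using λ = h/√(2mKE):

For deuteron: λ₁ = h/√(2m₁KE) = 2.18 × 10^-13 m
For alpha particle: λ₂ = h/√(2m₂KE) = 1.55 × 10^-13 m

Since λ ∝ 1/√m at constant kinetic energy, the lighter particle has the longer wavelength.

The deuteron has the longer de Broglie wavelength.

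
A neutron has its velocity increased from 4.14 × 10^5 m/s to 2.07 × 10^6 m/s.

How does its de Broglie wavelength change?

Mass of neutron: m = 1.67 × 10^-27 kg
The wavelength decreases by a factor of 5.

Using λ = h/(mv):

Initial wavelength: λ₁ = h/(mv₁) = 9.58 × 10^-13 m
Final wavelength: λ₂ = h/(mv₂) = 1.92 × 10^-13 m

Since λ ∝ 1/v, when velocity increases by a factor of 5, the wavelength decreases by a factor of 5.

λ₂/λ₁ = v₁/v₂ = 1/5

The wavelength decreases by a factor of 5.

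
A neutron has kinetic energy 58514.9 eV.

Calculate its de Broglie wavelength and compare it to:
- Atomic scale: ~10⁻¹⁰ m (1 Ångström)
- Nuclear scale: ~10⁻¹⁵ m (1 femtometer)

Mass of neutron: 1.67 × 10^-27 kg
λ = 1.18 × 10^-13 m, which is between nuclear and atomic scales.

Using λ = h/√(2mKE):

KE = 58514.9 eV = 9.375 × 10^-15 J

λ = h/√(2mKE)
λ = (6.626 × 10^-34 J·s) / √(2 × 1.67 × 10^-27 kg × 9.375 × 10^-15 J)
λ = 1.18 × 10^-13 m

Comparison:
- Atomic scale (10⁻¹⁰ m): λ is 0.0012× this size
- Nuclear scale (10⁻¹⁵ m): λ is 1.2e+02× this size

The wavelength is between nuclear and atomic scales.

This wavelength is appropriate for probing atomic structure but too large for nuclear physics experiments.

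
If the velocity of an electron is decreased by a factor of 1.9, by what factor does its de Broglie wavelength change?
The wavelength increases by a factor of 1.9.

From λ = h/(mv), the wavelength is inversely proportional to velocity:

λ ∝ 1/v

If v → v/1.9, then λ → 1.9λ

When velocity is decreased by a factor of 1.9, the wavelength increases by a factor of 1.9.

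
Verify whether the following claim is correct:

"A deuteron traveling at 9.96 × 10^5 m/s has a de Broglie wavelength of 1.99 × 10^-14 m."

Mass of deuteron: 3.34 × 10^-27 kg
False

The claim is incorrect.

Using λ = h/(mv):
λ = (6.626 × 10^-34 J·s) / (3.34 × 10^-27 kg × 9.96 × 10^5 m/s)
λ = 1.99 × 10^-13 m

The actual wavelength differs from the claimed 1.99 × 10^-14 m.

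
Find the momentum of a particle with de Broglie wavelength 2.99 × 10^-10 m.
2.22 × 10^-24 kg·m/s

From the de Broglie relation λ = h/p, we solve for p:

p = h/λ
p = (6.626 × 10^-34 J·s) / (2.99 × 10^-10 m)
p = 2.22 × 10^-24 kg·m/s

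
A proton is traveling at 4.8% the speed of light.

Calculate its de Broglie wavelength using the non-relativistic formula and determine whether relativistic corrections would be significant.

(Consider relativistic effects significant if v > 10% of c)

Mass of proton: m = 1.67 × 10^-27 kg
No, relativistic corrections are not needed.

Using the non-relativistic de Broglie formula λ = h/(mv):

v = 4.8% × c = 1.439 × 10^7 m/s

λ = h/(mv)
λ = (6.626 × 10^-34 J·s) / (1.67 × 10^-27 kg × 1.439 × 10^7 m/s)
λ = 2.76 × 10^-14 m

Since v = 4.8% of c < 10% of c, relativistic corrections are NOT significant and this non-relativistic result is a good approximation.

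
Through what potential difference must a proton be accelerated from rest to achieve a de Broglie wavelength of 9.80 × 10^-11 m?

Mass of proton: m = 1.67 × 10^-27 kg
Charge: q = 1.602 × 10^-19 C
8.54 × 10^-2 V

From λ = h/√(2mqV), we solve for V:

λ² = h²/(2mqV)
V = h²/(2mqλ²)
V = (6.626 × 10^-34 J·s)² / (2 × 1.67 × 10^-27 kg × 1.602 × 10^-19 C × (9.80 × 10^-11 m)²)
V = 8.54 × 10^-2 V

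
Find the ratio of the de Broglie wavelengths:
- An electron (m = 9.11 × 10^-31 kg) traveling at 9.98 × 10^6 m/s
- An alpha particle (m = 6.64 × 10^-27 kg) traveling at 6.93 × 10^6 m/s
λ₁/λ₂ = 5.06 × 10^3

Using λ = h/(mv):

λ₁ = h/(m₁v₁) = 7.29 × 10^-11 m
λ₂ = h/(m₂v₂) = 1.44 × 10^-14 m

Ratio λ₁/λ₂ = (m₂v₂)/(m₁v₁)
         = (6.64 × 10^-27 kg × 6.93 × 10^6 m/s) / (9.11 × 10^-31 kg × 9.98 × 10^6 m/s)
         = 5.06 × 10^3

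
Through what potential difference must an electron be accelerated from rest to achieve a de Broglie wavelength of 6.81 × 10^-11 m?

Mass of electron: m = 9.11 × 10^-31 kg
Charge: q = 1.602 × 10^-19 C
324 V

From λ = h/√(2mqV), we solve for V:

λ² = h²/(2mqV)
V = h²/(2mqλ²)
V = (6.626 × 10^-34 J·s)² / (2 × 9.11 × 10^-31 kg × 1.602 × 10^-19 C × (6.81 × 10^-11 m)²)
V = 324 V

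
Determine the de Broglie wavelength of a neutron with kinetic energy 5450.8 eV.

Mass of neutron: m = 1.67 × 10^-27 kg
3.88 × 10^-13 m

Using λ = h/√(2mKE):

First convert KE to Joules: KE = 5450.8 eV = 8.733 × 10^-16 J

λ = h/√(2mKE)
λ = (6.626 × 10^-34 J·s) / √(2 × 1.67 × 10^-27 kg × 8.733 × 10^-16 J)
λ = 3.88 × 10^-13 m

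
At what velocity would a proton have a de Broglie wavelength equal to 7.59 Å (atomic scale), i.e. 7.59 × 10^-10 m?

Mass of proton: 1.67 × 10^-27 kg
5.23 × 10^2 m/s

From λ = h/(mv), solve for v:

v = h/(mλ)
v = (6.626 × 10^-34 J·s) / (1.67 × 10^-27 kg × 7.59 × 10^-10 m)
v = 5.23 × 10^2 m/s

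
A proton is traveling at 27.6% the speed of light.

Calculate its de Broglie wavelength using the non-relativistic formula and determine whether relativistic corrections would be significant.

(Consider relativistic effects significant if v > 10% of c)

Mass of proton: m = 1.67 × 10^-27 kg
Yes, relativistic corrections are needed.

Using the non-relativistic de Broglie formula λ = h/(mv):

v = 27.6% × c = 8.274 × 10^7 m/s

λ = h/(mv)
λ = (6.626 × 10^-34 J·s) / (1.67 × 10^-27 kg × 8.274 × 10^7 m/s)
λ = 4.80 × 10^-15 m

Since v = 27.6% of c > 10% of c, relativistic corrections ARE significant and the actual wavelength would differ from this non-relativistic estimate.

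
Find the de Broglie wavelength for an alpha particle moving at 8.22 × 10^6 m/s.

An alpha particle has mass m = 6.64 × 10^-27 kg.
1.21 × 10^-14 m

Using the de Broglie relation λ = h/(mv):

λ = h/(mv)
λ = (6.626 × 10^-34 J·s) / (6.64 × 10^-27 kg × 8.22 × 10^6 m/s)
λ = 1.21 × 10^-14 m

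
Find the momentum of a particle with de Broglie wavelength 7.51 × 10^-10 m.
8.82 × 10^-25 kg·m/s

From the de Broglie relation λ = h/p, we solve for p:

p = h/λ
p = (6.626 × 10^-34 J·s) / (7.51 × 10^-10 m)
p = 8.82 × 10^-25 kg·m/s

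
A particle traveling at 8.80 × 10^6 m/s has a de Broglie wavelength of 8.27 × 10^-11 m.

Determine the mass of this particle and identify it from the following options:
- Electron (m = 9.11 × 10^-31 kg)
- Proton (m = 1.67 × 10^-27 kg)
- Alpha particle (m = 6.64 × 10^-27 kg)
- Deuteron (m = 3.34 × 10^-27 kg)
The particle is an electron.

From λ = h/(mv), solve for mass:

m = h/(λv)
m = (6.626 × 10^-34 J·s) / (8.27 × 10^-11 m × 8.80 × 10^6 m/s)
m = 9.10 × 10^-31 kg

Comparing with the listed masses, this is closest to an electron.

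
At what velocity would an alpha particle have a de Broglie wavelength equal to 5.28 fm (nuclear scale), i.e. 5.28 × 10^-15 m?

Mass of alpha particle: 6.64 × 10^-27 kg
1.89 × 10^7 m/s

From λ = h/(mv), solve for v:

v = h/(mλ)
v = (6.626 × 10^-34 J·s) / (6.64 × 10^-27 kg × 5.28 × 10^-15 m)
v = 1.89 × 10^7 m/s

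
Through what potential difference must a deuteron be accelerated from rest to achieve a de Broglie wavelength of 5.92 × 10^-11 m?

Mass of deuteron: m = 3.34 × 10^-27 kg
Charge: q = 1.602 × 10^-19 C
1.17 × 10^-1 V

From λ = h/√(2mqV), we solve for V:

λ² = h²/(2mqV)
V = h²/(2mqλ²)
V = (6.626 × 10^-34 J·s)² / (2 × 3.34 × 10^-27 kg × 1.602 × 10^-19 C × (5.92 × 10^-11 m)²)
V = 1.17 × 10^-1 V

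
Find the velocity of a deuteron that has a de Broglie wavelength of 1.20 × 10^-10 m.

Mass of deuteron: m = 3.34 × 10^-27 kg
1.65 × 10^3 m/s

From the de Broglie relation λ = h/(mv), we solve for v:

v = h/(mλ)
v = (6.626 × 10^-34 J·s) / (3.34 × 10^-27 kg × 1.20 × 10^-10 m)
v = 1.65 × 10^3 m/s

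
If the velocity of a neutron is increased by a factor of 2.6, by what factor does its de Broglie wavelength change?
The wavelength decreases by a factor of 2.6.

From λ = h/(mv), the wavelength is inversely proportional to velocity:

λ ∝ 1/v

If v → 2.6v, then λ → λ/2.6

When velocity is increased by a factor of 2.6, the wavelength decreases by a factor of 2.6.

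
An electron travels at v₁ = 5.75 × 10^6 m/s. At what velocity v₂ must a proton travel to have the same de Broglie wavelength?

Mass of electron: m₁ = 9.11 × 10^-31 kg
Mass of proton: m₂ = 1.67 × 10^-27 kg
v₂ = 3.14 × 10^3 m/s

For equal de Broglie wavelengths: λ₁ = λ₂

h/(m₁v₁) = h/(m₂v₂)
m₁v₁ = m₂v₂
v₂ = v₁ · (m₁/m₂)

v₂ = 5.75 × 10^6 m/s × (9.11 × 10^-31 kg / 1.67 × 10^-27 kg)
v₂ = 3.14 × 10^3 m/s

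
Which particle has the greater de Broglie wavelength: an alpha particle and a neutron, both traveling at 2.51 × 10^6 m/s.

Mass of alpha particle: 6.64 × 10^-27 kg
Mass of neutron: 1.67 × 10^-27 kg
The neutron has the longer wavelength.

Using λ = h/(mv), since both particles have the same velocity, the wavelength depends only on mass.

For alpha particle: λ₁ = h/(m₁v) = 3.98 × 10^-14 m
For neutron: λ₂ = h/(m₂v) = 1.58 × 10^-13 m

Since λ ∝ 1/m at constant velocity, the lighter particle has the longer wavelength.

The neutron has the longer de Broglie wavelength.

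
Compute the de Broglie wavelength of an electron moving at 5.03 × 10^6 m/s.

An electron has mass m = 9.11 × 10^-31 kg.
1.45 × 10^-10 m

Using the de Broglie relation λ = h/(mv):

λ = h/(mv)
λ = (6.626 × 10^-34 J·s) / (9.11 × 10^-31 kg × 5.03 × 10^6 m/s)
λ = 1.45 × 10^-10 m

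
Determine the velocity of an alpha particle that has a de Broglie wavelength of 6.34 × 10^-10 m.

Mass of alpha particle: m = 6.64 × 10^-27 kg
1.57 × 10^2 m/s

From the de Broglie relation λ = h/(mv), we solve for v:

v = h/(mλ)
v = (6.626 × 10^-34 J·s) / (6.64 × 10^-27 kg × 6.34 × 10^-10 m)
v = 1.57 × 10^2 m/s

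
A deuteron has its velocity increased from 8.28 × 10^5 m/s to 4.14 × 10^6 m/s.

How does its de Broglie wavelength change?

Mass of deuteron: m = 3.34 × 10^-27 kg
The wavelength decreases by a factor of 5.

Using λ = h/(mv):

Initial wavelength: λ₁ = h/(mv₁) = 2.40 × 10^-13 m
Final wavelength: λ₂ = h/(mv₂) = 4.79 × 10^-14 m

Since λ ∝ 1/v, when velocity increases by a factor of 5, the wavelength decreases by a factor of 5.

λ₂/λ₁ = v₁/v₂ = 1/5

The wavelength decreases by a factor of 5.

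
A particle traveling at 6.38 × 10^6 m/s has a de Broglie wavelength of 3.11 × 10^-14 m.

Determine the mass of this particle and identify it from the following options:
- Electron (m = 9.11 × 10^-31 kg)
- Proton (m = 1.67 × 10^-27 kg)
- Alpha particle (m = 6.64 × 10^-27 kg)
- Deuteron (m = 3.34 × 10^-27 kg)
The particle is a deuteron.

From λ = h/(mv), solve for mass:

m = h/(λv)
m = (6.626 × 10^-34 J·s) / (3.11 × 10^-14 m × 6.38 × 10^6 m/s)
m = 3.34 × 10^-27 kg

Comparing with the listed masses, this is closest to a deuteron.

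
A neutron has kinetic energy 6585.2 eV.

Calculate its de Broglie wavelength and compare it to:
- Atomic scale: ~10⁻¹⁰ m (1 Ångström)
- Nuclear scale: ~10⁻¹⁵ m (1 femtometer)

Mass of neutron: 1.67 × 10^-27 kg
λ = 3.53 × 10^-13 m, which is between nuclear and atomic scales.

Using λ = h/√(2mKE):

KE = 6585.2 eV = 1.055 × 10^-15 J

λ = h/√(2mKE)
λ = (6.626 × 10^-34 J·s) / √(2 × 1.67 × 10^-27 kg × 1.055 × 10^-15 J)
λ = 3.53 × 10^-13 m

Comparison:
- Atomic scale (10⁻¹⁰ m): λ is 0.0035× this size
- Nuclear scale (10⁻¹⁵ m): λ is 3.5e+02× this size

The wavelength is between nuclear and atomic scales.

This wavelength is appropriate for probing atomic structure but too large for nuclear physics experiments.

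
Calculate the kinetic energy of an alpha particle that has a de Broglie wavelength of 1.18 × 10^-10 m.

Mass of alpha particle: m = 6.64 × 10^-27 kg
2.37 × 10^-21 J (or 0.0148 eV)

From λ = h/√(2mKE), we solve for KE:

λ² = h²/(2mKE)
KE = h²/(2mλ²)
KE = (6.626 × 10^-34 J·s)² / (2 × 6.64 × 10^-27 kg × (1.18 × 10^-10 m)²)
KE = 2.37 × 10^-21 J
KE = 0.0148 eV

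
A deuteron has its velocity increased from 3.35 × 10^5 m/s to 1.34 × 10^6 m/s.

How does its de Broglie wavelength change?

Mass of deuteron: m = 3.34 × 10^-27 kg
The wavelength decreases by a factor of 4.

Using λ = h/(mv):

Initial wavelength: λ₁ = h/(mv₁) = 5.92 × 10^-13 m
Final wavelength: λ₂ = h/(mv₂) = 1.48 × 10^-13 m

Since λ ∝ 1/v, when velocity increases by a factor of 4, the wavelength decreases by a factor of 4.

λ₂/λ₁ = v₁/v₂ = 1/4

The wavelength decreases by a factor of 4.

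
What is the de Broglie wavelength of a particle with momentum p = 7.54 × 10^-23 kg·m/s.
8.79 × 10^-12 m

Using the de Broglie relation λ = h/p:

λ = h/p
λ = (6.626 × 10^-34 J·s) / (7.54 × 10^-23 kg·m/s)
λ = 8.79 × 10^-12 m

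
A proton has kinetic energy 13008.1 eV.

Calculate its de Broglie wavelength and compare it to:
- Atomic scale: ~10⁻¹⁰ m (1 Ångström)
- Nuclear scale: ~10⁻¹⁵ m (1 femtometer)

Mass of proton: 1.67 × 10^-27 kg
λ = 2.51 × 10^-13 m, which is between nuclear and atomic scales.

Using λ = h/√(2mKE):

KE = 13008.1 eV = 2.084 × 10^-15 J

λ = h/√(2mKE)
λ = (6.626 × 10^-34 J·s) / √(2 × 1.67 × 10^-27 kg × 2.084 × 10^-15 J)
λ = 2.51 × 10^-13 m

Comparison:
- Atomic scale (10⁻¹⁰ m): λ is 0.0025× this size
- Nuclear scale (10⁻¹⁵ m): λ is 2.5e+02× this size

The wavelength is between nuclear and atomic scales.

This wavelength is appropriate for probing atomic structure but too large for nuclear physics experiments.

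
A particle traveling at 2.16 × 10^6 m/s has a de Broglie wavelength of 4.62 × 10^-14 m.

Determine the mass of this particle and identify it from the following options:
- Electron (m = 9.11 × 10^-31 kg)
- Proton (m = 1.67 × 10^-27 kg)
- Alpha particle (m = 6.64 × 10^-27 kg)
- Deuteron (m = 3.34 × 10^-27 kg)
The particle is an alpha particle.

From λ = h/(mv), solve for mass:

m = h/(λv)
m = (6.626 × 10^-34 J·s) / (4.62 × 10^-14 m × 2.16 × 10^6 m/s)
m = 6.64 × 10^-27 kg

Comparing with the listed masses, this is closest to an alpha particle.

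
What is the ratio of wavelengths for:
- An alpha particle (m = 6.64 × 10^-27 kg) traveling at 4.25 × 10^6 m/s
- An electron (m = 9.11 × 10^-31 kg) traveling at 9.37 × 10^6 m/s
λ₁/λ₂ = 3.02 × 10^-4

Using λ = h/(mv):

λ₁ = h/(m₁v₁) = 2.35 × 10^-14 m
λ₂ = h/(m₂v₂) = 7.76 × 10^-11 m

Ratio λ₁/λ₂ = (m₂v₂)/(m₁v₁)
         = (9.11 × 10^-31 kg × 9.37 × 10^6 m/s) / (6.64 × 10^-27 kg × 4.25 × 10^6 m/s)
         = 3.02 × 10^-4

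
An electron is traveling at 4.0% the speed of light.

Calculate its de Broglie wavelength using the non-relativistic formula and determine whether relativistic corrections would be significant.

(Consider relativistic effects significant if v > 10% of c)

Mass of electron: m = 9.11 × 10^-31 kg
No, relativistic corrections are not needed.

Using the non-relativistic de Broglie formula λ = h/(mv):

v = 4.0% × c = 1.199 × 10^7 m/s

λ = h/(mv)
λ = (6.626 × 10^-34 J·s) / (9.11 × 10^-31 kg × 1.199 × 10^7 m/s)
λ = 6.07 × 10^-11 m

Since v = 4.0% of c < 10% of c, relativistic corrections are NOT significant and this non-relativistic result is a good approximation.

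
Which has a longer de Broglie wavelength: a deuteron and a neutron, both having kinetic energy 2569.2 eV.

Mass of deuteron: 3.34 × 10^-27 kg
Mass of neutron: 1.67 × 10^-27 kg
The neutron has the longer wavelength.

Using λ = h/√(2mKE):

For deuteron: λ₁ = h/√(2m₁KE) = 4.00 × 10^-13 m
For neutron: λ₂ = h/√(2m₂KE) = 5.65 × 10^-13 m

Since λ ∝ 1/√m at constant kinetic energy, the lighter particle has the longer wavelength.

The neutron has the longer de Broglie wavelength.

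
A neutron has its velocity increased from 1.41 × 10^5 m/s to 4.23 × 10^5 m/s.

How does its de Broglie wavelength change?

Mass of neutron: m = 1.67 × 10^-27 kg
The wavelength decreases by a factor of 3.

Using λ = h/(mv):

Initial wavelength: λ₁ = h/(mv₁) = 2.81 × 10^-12 m
Final wavelength: λ₂ = h/(mv₂) = 9.38 × 10^-13 m

Since λ ∝ 1/v, when velocity increases by a factor of 3, the wavelength decreases by a factor of 3.

λ₂/λ₁ = v₁/v₂ = 1/3

The wavelength decreases by a factor of 3.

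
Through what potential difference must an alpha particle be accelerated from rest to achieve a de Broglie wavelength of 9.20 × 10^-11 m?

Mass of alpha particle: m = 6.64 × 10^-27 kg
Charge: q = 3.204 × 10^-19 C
1.22 × 10^-2 V

From λ = h/√(2mqV), we solve for V:

λ² = h²/(2mqV)
V = h²/(2mqλ²)
V = (6.626 × 10^-34 J·s)² / (2 × 6.64 × 10^-27 kg × 3.204 × 10^-19 C × (9.20 × 10^-11 m)²)
V = 1.22 × 10^-2 V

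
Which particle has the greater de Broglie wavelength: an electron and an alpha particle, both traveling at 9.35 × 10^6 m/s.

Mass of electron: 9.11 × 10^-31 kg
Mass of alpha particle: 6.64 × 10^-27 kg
The electron has the longer wavelength.

Using λ = h/(mv), since both particles have the same velocity, the wavelength depends only on mass.

For electron: λ₁ = h/(m₁v) = 7.78 × 10^-11 m
For alpha particle: λ₂ = h/(m₂v) = 1.07 × 10^-14 m

Since λ ∝ 1/m at constant velocity, the lighter particle has the longer wavelength.

The electron has the longer de Broglie wavelength.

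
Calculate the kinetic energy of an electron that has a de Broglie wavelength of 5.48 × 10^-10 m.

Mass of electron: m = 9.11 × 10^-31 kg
8.02 × 10^-19 J (or 5.01 eV)

From λ = h/√(2mKE), we solve for KE:

λ² = h²/(2mKE)
KE = h²/(2mλ²)
KE = (6.626 × 10^-34 J·s)² / (2 × 9.11 × 10^-31 kg × (5.48 × 10^-10 m)²)
KE = 8.02 × 10^-19 J
KE = 5.01 eV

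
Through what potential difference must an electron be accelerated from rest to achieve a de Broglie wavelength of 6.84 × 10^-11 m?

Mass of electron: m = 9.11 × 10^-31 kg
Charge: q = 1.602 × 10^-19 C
321 V

From λ = h/√(2mqV), we solve for V:

λ² = h²/(2mqV)
V = h²/(2mqλ²)
V = (6.626 × 10^-34 J·s)² / (2 × 9.11 × 10^-31 kg × 1.602 × 10^-19 C × (6.84 × 10^-11 m)²)
V = 321 V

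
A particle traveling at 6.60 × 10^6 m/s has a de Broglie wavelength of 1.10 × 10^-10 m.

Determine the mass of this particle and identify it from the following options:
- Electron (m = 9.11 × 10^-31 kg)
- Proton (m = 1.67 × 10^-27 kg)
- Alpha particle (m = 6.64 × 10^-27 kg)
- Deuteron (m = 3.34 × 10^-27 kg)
The particle is an electron.

From λ = h/(mv), solve for mass:

m = h/(λv)
m = (6.626 × 10^-34 J·s) / (1.10 × 10^-10 m × 6.60 × 10^6 m/s)
m = 9.13 × 10^-31 kg

Comparing with the listed masses, this is closest to an electron.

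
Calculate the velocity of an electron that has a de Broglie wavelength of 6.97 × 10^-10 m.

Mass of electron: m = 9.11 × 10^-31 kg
1.04 × 10^6 m/s

From the de Broglie relation λ = h/(mv), we solve for v:

v = h/(mλ)
v = (6.626 × 10^-34 J·s) / (9.11 × 10^-31 kg × 6.97 × 10^-10 m)
v = 1.04 × 10^6 m/s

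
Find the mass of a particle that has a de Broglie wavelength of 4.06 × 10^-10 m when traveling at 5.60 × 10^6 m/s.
2.91 × 10^-31 kg

From the de Broglie relation λ = h/(mv), we solve for m:

m = h/(λv)
m = (6.626 × 10^-34 J·s) / (4.06 × 10^-10 m × 5.60 × 10^6 m/s)
m = 2.91 × 10^-31 kg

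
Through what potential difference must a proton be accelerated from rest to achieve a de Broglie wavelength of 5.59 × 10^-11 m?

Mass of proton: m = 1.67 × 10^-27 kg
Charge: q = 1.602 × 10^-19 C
2.63 × 10^-1 V

From λ = h/√(2mqV), we solve for V:

λ² = h²/(2mqV)
V = h²/(2mqλ²)
V = (6.626 × 10^-34 J·s)² / (2 × 1.67 × 10^-27 kg × 1.602 × 10^-19 C × (5.59 × 10^-11 m)²)
V = 2.63 × 10^-1 V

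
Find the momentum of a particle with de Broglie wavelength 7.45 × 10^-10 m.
8.89 × 10^-25 kg·m/s

From the de Broglie relation λ = h/p, we solve for p:

p = h/λ
p = (6.626 × 10^-34 J·s) / (7.45 × 10^-10 m)
p = 8.89 × 10^-25 kg·m/s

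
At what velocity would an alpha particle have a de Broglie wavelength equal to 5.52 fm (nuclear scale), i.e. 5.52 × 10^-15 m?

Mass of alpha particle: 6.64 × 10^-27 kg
1.81 × 10^7 m/s

From λ = h/(mv), solve for v:

v = h/(mλ)
v = (6.626 × 10^-34 J·s) / (6.64 × 10^-27 kg × 5.52 × 10^-15 m)
v = 1.81 × 10^7 m/s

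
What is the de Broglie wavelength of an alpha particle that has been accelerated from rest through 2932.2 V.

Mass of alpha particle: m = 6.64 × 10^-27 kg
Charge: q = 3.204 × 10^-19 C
1.88 × 10^-13 m

When a particle is accelerated through voltage V, it gains kinetic energy KE = qV.

The de Broglie wavelength is then λ = h/√(2mqV):

λ = h/√(2mqV)
λ = (6.626 × 10^-34 J·s) / √(2 × 6.64 × 10^-27 kg × 3.204 × 10^-19 C × 2932.2 V)
λ = 1.88 × 10^-13 m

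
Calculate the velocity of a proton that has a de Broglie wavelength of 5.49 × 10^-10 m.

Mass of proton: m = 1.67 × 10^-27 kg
7.23 × 10^2 m/s

From the de Broglie relation λ = h/(mv), we solve for v:

v = h/(mλ)
v = (6.626 × 10^-34 J·s) / (1.67 × 10^-27 kg × 5.49 × 10^-10 m)
v = 7.23 × 10^2 m/s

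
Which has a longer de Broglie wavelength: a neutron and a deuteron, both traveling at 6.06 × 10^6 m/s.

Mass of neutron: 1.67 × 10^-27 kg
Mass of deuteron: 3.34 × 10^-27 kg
The neutron has the longer wavelength.

Using λ = h/(mv), since both particles have the same velocity, the wavelength depends only on mass.

For neutron: λ₁ = h/(m₁v) = 6.55 × 10^-14 m
For deuteron: λ₂ = h/(m₂v) = 3.27 × 10^-14 m

Since λ ∝ 1/m at constant velocity, the lighter particle has the longer wavelength.

The neutron has the longer de Broglie wavelength.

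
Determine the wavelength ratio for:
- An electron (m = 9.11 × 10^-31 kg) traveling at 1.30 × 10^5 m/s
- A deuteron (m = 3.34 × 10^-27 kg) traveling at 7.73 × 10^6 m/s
λ₁/λ₂ = 2.18 × 10^5

Using λ = h/(mv):

λ₁ = h/(m₁v₁) = 5.59 × 10^-9 m
λ₂ = h/(m₂v₂) = 2.57 × 10^-14 m

Ratio λ₁/λ₂ = (m₂v₂)/(m₁v₁)
         = (3.34 × 10^-27 kg × 7.73 × 10^6 m/s) / (9.11 × 10^-31 kg × 1.30 × 10^5 m/s)
         = 2.18 × 10^5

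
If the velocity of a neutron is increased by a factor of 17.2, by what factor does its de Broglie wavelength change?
The wavelength decreases by a factor of 17.2.

From λ = h/(mv), the wavelength is inversely proportional to velocity:

λ ∝ 1/v

If v → 17.2v, then λ → λ/17.2

When velocity is increased by a factor of 17.2, the wavelength decreases by a factor of 17.2.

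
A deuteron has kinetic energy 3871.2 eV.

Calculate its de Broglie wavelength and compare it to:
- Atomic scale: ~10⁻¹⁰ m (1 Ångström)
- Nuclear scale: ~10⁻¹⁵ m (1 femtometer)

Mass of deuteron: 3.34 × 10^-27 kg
λ = 3.26 × 10^-13 m, which is between nuclear and atomic scales.

Using λ = h/√(2mKE):

KE = 3871.2 eV = 6.202 × 10^-16 J

λ = h/√(2mKE)
λ = (6.626 × 10^-34 J·s) / √(2 × 3.34 × 10^-27 kg × 6.202 × 10^-16 J)
λ = 3.26 × 10^-13 m

Comparison:
- Atomic scale (10⁻¹⁰ m): λ is 0.0033× this size
- Nuclear scale (10⁻¹⁵ m): λ is 3.3e+02× this size

The wavelength is between nuclear and atomic scales.

This wavelength is appropriate for probing atomic structure but too large for nuclear physics experiments.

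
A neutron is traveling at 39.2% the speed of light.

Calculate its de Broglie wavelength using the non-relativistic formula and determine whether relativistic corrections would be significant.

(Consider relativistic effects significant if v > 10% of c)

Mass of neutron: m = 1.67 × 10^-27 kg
Yes, relativistic corrections are needed.

Using the non-relativistic de Broglie formula λ = h/(mv):

v = 39.2% × c = 1.175 × 10^8 m/s

λ = h/(mv)
λ = (6.626 × 10^-34 J·s) / (1.67 × 10^-27 kg × 1.175 × 10^8 m/s)
λ = 3.38 × 10^-15 m

Since v = 39.2% of c > 10% of c, relativistic corrections ARE significant and the actual wavelength would differ from this non-relativistic estimate.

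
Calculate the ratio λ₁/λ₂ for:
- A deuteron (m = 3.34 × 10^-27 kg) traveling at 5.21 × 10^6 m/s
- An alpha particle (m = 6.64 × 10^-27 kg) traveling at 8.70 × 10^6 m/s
λ₁/λ₂ = 3.32

Using λ = h/(mv):

λ₁ = h/(m₁v₁) = 3.81 × 10^-14 m
λ₂ = h/(m₂v₂) = 1.15 × 10^-14 m

Ratio λ₁/λ₂ = (m₂v₂)/(m₁v₁)
         = (6.64 × 10^-27 kg × 8.70 × 10^6 m/s) / (3.34 × 10^-27 kg × 5.21 × 10^6 m/s)
         = 3.32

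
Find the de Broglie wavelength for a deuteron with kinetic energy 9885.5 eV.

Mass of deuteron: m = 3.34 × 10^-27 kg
2.04 × 10^-13 m

Using λ = h/√(2mKE):

First convert KE to Joules: KE = 9885.5 eV = 1.584 × 10^-15 J

λ = h/√(2mKE)
λ = (6.626 × 10^-34 J·s) / √(2 × 3.34 × 10^-27 kg × 1.584 × 10^-15 J)
λ = 2.04 × 10^-13 m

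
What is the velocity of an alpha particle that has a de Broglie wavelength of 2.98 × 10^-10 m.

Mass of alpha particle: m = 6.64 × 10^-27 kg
3.35 × 10^2 m/s

From the de Broglie relation λ = h/(mv), we solve for v:

v = h/(mλ)
v = (6.626 × 10^-34 J·s) / (6.64 × 10^-27 kg × 2.98 × 10^-10 m)
v = 3.35 × 10^2 m/s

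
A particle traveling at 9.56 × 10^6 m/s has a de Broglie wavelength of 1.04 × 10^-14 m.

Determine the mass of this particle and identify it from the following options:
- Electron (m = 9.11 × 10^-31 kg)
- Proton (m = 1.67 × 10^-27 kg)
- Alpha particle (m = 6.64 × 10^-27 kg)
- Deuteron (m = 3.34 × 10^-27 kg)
The particle is an alpha particle.

From λ = h/(mv), solve for mass:

m = h/(λv)
m = (6.626 × 10^-34 J·s) / (1.04 × 10^-14 m × 9.56 × 10^6 m/s)
m = 6.66 × 10^-27 kg

Comparing with the listed masses, this is closest to an alpha particle.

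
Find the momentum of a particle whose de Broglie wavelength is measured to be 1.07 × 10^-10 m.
6.19 × 10^-24 kg·m/s

From the de Broglie relation λ = h/p, we solve for p:

p = h/λ
p = (6.626 × 10^-34 J·s) / (1.07 × 10^-10 m)
p = 6.19 × 10^-24 kg·m/s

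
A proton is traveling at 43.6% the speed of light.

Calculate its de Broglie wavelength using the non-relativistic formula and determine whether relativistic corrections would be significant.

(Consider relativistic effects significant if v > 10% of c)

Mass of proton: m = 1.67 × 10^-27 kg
Yes, relativistic corrections are needed.

Using the non-relativistic de Broglie formula λ = h/(mv):

v = 43.6% × c = 1.307 × 10^8 m/s

λ = h/(mv)
λ = (6.626 × 10^-34 J·s) / (1.67 × 10^-27 kg × 1.307 × 10^8 m/s)
λ = 3.04 × 10^-15 m

Since v = 43.6% of c > 10% of c, relativistic corrections ARE significant and the actual wavelength would differ from this non-relativistic estimate.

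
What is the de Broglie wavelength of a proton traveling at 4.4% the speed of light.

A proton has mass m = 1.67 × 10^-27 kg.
3.01 × 10^-14 m

Using the de Broglie relation λ = h/(mv):

v = 4.4% × c = 1.319 × 10^7 m/s

λ = h/(mv)
λ = (6.626 × 10^-34 J·s) / (1.67 × 10^-27 kg × 1.319 × 10^7 m/s)
λ = 3.01 × 10^-14 m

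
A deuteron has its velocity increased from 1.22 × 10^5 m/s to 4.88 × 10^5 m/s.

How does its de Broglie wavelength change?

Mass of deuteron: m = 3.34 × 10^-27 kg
The wavelength decreases by a factor of 4.

Using λ = h/(mv):

Initial wavelength: λ₁ = h/(mv₁) = 1.63 × 10^-12 m
Final wavelength: λ₂ = h/(mv₂) = 4.07 × 10^-13 m

Since λ ∝ 1/v, when velocity increases by a factor of 4, the wavelength decreases by a factor of 4.

λ₂/λ₁ = v₁/v₂ = 1/4

The wavelength decreases by a factor of 4.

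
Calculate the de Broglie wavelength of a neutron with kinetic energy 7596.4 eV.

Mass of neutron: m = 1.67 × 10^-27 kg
3.29 × 10^-13 m

Using λ = h/√(2mKE):

First convert KE to Joules: KE = 7596.4 eV = 1.217 × 10^-15 J

λ = h/√(2mKE)
λ = (6.626 × 10^-34 J·s) / √(2 × 1.67 × 10^-27 kg × 1.217 × 10^-15 J)
λ = 3.29 × 10^-13 m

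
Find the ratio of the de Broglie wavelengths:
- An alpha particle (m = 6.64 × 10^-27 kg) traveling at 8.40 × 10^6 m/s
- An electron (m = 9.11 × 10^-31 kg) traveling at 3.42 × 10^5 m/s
λ₁/λ₂ = 5.59 × 10^-6

Using λ = h/(mv):

λ₁ = h/(m₁v₁) = 1.19 × 10^-14 m
λ₂ = h/(m₂v₂) = 2.13 × 10^-9 m

Ratio λ₁/λ₂ = (m₂v₂)/(m₁v₁)
         = (9.11 × 10^-31 kg × 3.42 × 10^5 m/s) / (6.64 × 10^-27 kg × 8.40 × 10^6 m/s)
         = 5.59 × 10^-6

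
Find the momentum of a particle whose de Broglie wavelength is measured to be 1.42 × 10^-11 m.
4.67 × 10^-23 kg·m/s

From the de Broglie relation λ = h/p, we solve for p:

p = h/λ
p = (6.626 × 10^-34 J·s) / (1.42 × 10^-11 m)
p = 4.67 × 10^-23 kg·m/s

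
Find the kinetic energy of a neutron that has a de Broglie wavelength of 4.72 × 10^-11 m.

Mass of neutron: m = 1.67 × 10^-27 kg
5.90 × 10^-20 J (or 0.368 eV)

From λ = h/√(2mKE), we solve for KE:

λ² = h²/(2mKE)
KE = h²/(2mλ²)
KE = (6.626 × 10^-34 J·s)² / (2 × 1.67 × 10^-27 kg × (4.72 × 10^-11 m)²)
KE = 5.90 × 10^-20 J
KE = 0.368 eV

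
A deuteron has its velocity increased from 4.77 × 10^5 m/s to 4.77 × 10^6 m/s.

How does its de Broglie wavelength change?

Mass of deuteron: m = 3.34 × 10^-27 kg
The wavelength decreases by a factor of 10.

Using λ = h/(mv):

Initial wavelength: λ₁ = h/(mv₁) = 4.16 × 10^-13 m
Final wavelength: λ₂ = h/(mv₂) = 4.16 × 10^-14 m

Since λ ∝ 1/v, when velocity increases by a factor of 10, the wavelength decreases by a factor of 10.

λ₂/λ₁ = v₁/v₂ = 1/10

The wavelength decreases by a factor of 10.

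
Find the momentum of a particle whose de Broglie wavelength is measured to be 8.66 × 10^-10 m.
7.65 × 10^-25 kg·m/s

From the de Broglie relation λ = h/p, we solve for p:

p = h/λ
p = (6.626 × 10^-34 J·s) / (8.66 × 10^-10 m)
p = 7.65 × 10^-25 kg·m/s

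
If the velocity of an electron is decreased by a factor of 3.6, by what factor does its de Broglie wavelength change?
The wavelength increases by a factor of 3.6.

From λ = h/(mv), the wavelength is inversely proportional to velocity:

λ ∝ 1/v

If v → v/3.6, then λ → 3.6λ

When velocity is decreased by a factor of 3.6, the wavelength increases by a factor of 3.6.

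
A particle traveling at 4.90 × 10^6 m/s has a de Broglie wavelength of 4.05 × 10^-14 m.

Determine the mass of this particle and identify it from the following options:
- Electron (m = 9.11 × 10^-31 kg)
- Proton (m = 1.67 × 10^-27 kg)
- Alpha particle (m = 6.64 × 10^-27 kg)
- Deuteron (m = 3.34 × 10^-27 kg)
The particle is a deuteron.

From λ = h/(mv), solve for mass:

m = h/(λv)
m = (6.626 × 10^-34 J·s) / (4.05 × 10^-14 m × 4.90 × 10^6 m/s)
m = 3.34 × 10^-27 kg

Comparing with the listed masses, this is closest to a deuteron.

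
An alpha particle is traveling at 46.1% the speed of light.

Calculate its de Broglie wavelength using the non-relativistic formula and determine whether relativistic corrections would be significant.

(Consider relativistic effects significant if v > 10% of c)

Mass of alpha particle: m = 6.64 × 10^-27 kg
Yes, relativistic corrections are needed.

Using the non-relativistic de Broglie formula λ = h/(mv):

v = 46.1% × c = 1.382 × 10^8 m/s

λ = h/(mv)
λ = (6.626 × 10^-34 J·s) / (6.64 × 10^-27 kg × 1.382 × 10^8 m/s)
λ = 7.22 × 10^-16 m

Since v = 46.1% of c > 10% of c, relativistic corrections ARE significant and the actual wavelength would differ from this non-relativistic estimate.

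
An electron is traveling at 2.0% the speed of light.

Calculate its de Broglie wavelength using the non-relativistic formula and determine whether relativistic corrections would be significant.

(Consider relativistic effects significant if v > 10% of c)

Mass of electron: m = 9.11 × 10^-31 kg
No, relativistic corrections are not needed.

Using the non-relativistic de Broglie formula λ = h/(mv):

v = 2.0% × c = 5.996 × 10^6 m/s

λ = h/(mv)
λ = (6.626 × 10^-34 J·s) / (9.11 × 10^-31 kg × 5.996 × 10^6 m/s)
λ = 1.21 × 10^-10 m

Since v = 2.0% of c < 10% of c, relativistic corrections are NOT significant and this non-relativistic result is a good approximation.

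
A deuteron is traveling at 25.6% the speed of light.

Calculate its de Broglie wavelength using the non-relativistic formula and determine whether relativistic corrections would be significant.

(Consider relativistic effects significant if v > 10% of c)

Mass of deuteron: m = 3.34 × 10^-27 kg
Yes, relativistic corrections are needed.

Using the non-relativistic de Broglie formula λ = h/(mv):

v = 25.6% × c = 7.675 × 10^7 m/s

λ = h/(mv)
λ = (6.626 × 10^-34 J·s) / (3.34 × 10^-27 kg × 7.675 × 10^7 m/s)
λ = 2.58 × 10^-15 m

Since v = 25.6% of c > 10% of c, relativistic corrections ARE significant and the actual wavelength would differ from this non-relativistic estimate.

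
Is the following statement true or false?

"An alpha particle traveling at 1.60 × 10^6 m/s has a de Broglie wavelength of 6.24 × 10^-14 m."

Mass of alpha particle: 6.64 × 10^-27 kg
True

The claim is correct.

Using λ = h/(mv):
λ = (6.626 × 10^-34 J·s) / (6.64 × 10^-27 kg × 1.60 × 10^6 m/s)
λ = 6.24 × 10^-14 m

This matches the claimed value.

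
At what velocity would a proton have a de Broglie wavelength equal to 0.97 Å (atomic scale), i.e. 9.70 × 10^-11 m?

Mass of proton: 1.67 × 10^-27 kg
4.09 × 10^3 m/s

From λ = h/(mv), solve for v:

v = h/(mλ)
v = (6.626 × 10^-34 J·s) / (1.67 × 10^-27 kg × 9.70 × 10^-11 m)
v = 4.09 × 10^3 m/s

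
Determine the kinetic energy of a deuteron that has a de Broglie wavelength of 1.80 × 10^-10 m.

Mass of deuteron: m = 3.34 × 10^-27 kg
2.03 × 10^-21 J (or 0.0127 eV)

From λ = h/√(2mKE), we solve for KE:

λ² = h²/(2mKE)
KE = h²/(2mλ²)
KE = (6.626 × 10^-34 J·s)² / (2 × 3.34 × 10^-27 kg × (1.80 × 10^-10 m)²)
KE = 2.03 × 10^-21 J
KE = 0.0127 eV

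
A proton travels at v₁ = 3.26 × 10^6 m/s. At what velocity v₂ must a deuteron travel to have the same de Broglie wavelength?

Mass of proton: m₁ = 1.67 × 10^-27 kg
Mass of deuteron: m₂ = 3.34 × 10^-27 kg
v₂ = 1.63 × 10^6 m/s

For equal de Broglie wavelengths: λ₁ = λ₂

h/(m₁v₁) = h/(m₂v₂)
m₁v₁ = m₂v₂
v₂ = v₁ · (m₁/m₂)

v₂ = 3.26 × 10^6 m/s × (1.67 × 10^-27 kg / 3.34 × 10^-27 kg)
v₂ = 1.63 × 10^6 m/s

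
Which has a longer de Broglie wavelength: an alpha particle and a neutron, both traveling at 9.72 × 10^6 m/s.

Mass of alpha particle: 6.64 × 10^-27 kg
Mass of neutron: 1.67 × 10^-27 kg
The neutron has the longer wavelength.

Using λ = h/(mv), since both particles have the same velocity, the wavelength depends only on mass.

For alpha particle: λ₁ = h/(m₁v) = 1.03 × 10^-14 m
For neutron: λ₂ = h/(m₂v) = 4.08 × 10^-14 m

Since λ ∝ 1/m at constant velocity, the lighter particle has the longer wavelength.

The neutron has the longer de Broglie wavelength.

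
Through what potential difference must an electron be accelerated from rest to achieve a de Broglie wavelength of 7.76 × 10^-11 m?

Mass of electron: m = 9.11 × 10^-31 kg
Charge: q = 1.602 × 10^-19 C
250 V

From λ = h/√(2mqV), we solve for V:

λ² = h²/(2mqV)
V = h²/(2mqλ²)
V = (6.626 × 10^-34 J·s)² / (2 × 9.11 × 10^-31 kg × 1.602 × 10^-19 C × (7.76 × 10^-11 m)²)
V = 250 V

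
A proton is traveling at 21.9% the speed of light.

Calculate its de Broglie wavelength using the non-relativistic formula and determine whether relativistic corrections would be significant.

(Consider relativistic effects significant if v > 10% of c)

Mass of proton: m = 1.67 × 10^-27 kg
Yes, relativistic corrections are needed.

Using the non-relativistic de Broglie formula λ = h/(mv):

v = 21.9% × c = 6.565 × 10^7 m/s

λ = h/(mv)
λ = (6.626 × 10^-34 J·s) / (1.67 × 10^-27 kg × 6.565 × 10^7 m/s)
λ = 6.04 × 10^-15 m

Since v = 21.9% of c > 10% of c, relativistic corrections ARE significant and the actual wavelength would differ from this non-relativistic estimate.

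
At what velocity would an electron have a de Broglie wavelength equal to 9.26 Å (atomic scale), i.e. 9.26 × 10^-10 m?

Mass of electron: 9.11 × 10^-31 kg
7.85 × 10^5 m/s

From λ = h/(mv), solve for v:

v = h/(mλ)
v = (6.626 × 10^-34 J·s) / (9.11 × 10^-31 kg × 9.26 × 10^-10 m)
v = 7.85 × 10^5 m/s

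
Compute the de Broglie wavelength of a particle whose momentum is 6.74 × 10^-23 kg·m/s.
9.83 × 10^-12 m

Using the de Broglie relation λ = h/p:

λ = h/p
λ = (6.626 × 10^-34 J·s) / (6.74 × 10^-23 kg·m/s)
λ = 9.83 × 10^-12 m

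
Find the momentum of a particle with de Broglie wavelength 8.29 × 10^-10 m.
7.99 × 10^-25 kg·m/s

From the de Broglie relation λ = h/p, we solve for p:

p = h/λ
p = (6.626 × 10^-34 J·s) / (8.29 × 10^-10 m)
p = 7.99 × 10^-25 kg·m/s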